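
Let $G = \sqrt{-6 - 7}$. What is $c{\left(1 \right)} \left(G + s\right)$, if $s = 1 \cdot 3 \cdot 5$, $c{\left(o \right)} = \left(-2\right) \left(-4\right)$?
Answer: $120 + 8 i \sqrt{13} \approx 120.0 + 28.844 i$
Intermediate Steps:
$c{\left(o \right)} = 8$
$s = 15$ ($s = 3 \cdot 5 = 15$)
$G = i \sqrt{13}$ ($G = \sqrt{-13} = i \sqrt{13} \approx 3.6056 i$)
$c{\left(1 \right)} \left(G + s\right) = 8 \left(i \sqrt{13} + 15\right) = 8 \left(15 + i \sqrt{13}\right) = 120 + 8 i \sqrt{13}$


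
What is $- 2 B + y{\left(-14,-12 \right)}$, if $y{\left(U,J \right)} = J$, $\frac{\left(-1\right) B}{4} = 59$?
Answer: $460$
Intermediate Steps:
$B = -236$ ($B = \left(-4\right) 59 = -236$)
$- 2 B + y{\left(-14,-12 \right)} = \left(-2\right) \left(-236\right) - 12 = 472 - 12 = 460$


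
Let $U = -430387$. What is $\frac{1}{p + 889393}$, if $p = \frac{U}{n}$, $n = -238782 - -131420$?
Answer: $\frac{107362}{95487441653} \approx 1.1244 \cdot 10^{-6}$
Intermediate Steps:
$n = -107362$ ($n = -238782 + 131420 = -107362$)
$p = \frac{430387}{107362}$ ($p = - \frac{430387}{-107362} = \left(-430387\right) \left(- \frac{1}{107362}\right) = \frac{430387}{107362} \approx 4.0087$)
$\frac{1}{p + 889393} = \frac{1}{\frac{430387}{107362} + 889393} = \frac{1}{\frac{95487441653}{107362}} = \frac{107362}{95487441653}$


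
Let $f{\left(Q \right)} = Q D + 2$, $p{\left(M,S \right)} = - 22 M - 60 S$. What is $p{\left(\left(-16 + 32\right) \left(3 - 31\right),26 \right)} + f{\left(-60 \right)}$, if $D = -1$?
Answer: $8358$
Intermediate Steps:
$p{\left(M,S \right)} = - 60 S - 22 M$
$f{\left(Q \right)} = 2 - Q$ ($f{\left(Q \right)} = Q \left(-1\right) + 2 = - Q + 2 = 2 - Q$)
$p{\left(\left(-16 + 32\right) \left(3 - 31\right),26 \right)} + f{\left(-60 \right)} = \left(\left(-60\right) 26 - 22 \left(-16 + 32\right) \left(3 - 31\right)\right) + \left(2 - -60\right) = \left(-1560 - 22 \cdot 16 \left(-28\right)\right) + \left(2 + 60\right) = \left(-1560 - -9856\right) + 62 = \left(-1560 + 9856\right) + 62 = 8296 + 62 = 8358$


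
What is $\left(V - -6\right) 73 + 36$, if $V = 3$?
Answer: $693$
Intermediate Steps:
$\left(V - -6\right) 73 + 36 = \left(3 - -6\right) 73 + 36 = \left(3 + 6\right) 73 + 36 = 9 \cdot 73 + 36 = 657 + 36 = 693$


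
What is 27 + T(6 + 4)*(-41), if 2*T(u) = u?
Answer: -178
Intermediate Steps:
T(u) = u/2
27 + T(6 + 4)*(-41) = 27 + ((6 + 4)/2)*(-41) = 27 + ((1/2)*10)*(-41) = 27 + 5*(-41) = 27 - 205 = -178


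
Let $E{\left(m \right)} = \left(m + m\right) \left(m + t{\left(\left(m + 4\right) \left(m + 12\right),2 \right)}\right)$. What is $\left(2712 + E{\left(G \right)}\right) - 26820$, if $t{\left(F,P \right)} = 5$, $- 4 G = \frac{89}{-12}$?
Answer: $- \frac{27743135}{1152} \approx -24083.0$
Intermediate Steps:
$G = \frac{89}{48}$ ($G = - \frac{89 \frac{1}{-12}}{4} = - \frac{89 \left(- \frac{1}{12}\right)}{4} = \left(- \frac{1}{4}\right) \left(- \frac{89}{12}\right) = \frac{89}{48} \approx 1.8542$)
$E{\left(m \right)} = 2 m \left(5 + m\right)$ ($E{\left(m \right)} = \left(m + m\right) \left(m + 5\right) = 2 m \left(5 + m\right)$)
$\left(2712 + E{\left(G \right)}\right) - 26820 = \left(2712 + 2 \cdot \frac{89}{48} \left(5 + \frac{89}{48}\right)\right) - 26820 = \left(2712 + 2 \cdot \frac{89}{48} \cdot \frac{329}{48}\right) - 26820 = \left(2712 + \frac{29281}{1152}\right) - 26820 = \frac{3153505}{1152} - 26820 = - \frac{27743135}{1152}$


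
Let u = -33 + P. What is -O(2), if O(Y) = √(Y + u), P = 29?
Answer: -I*√2 ≈ -1.4142*I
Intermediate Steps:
u = -4 (u = -33 + 29 = -4)
O(Y) = √(-4 + Y) (O(Y) = √(Y - 4) = √(-4 + Y))
-O(2) = -√(-4 + 2) = -√(-2) = -I*√2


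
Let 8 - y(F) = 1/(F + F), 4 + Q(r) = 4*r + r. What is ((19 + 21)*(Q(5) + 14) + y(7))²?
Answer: 388523521/196 ≈ 1.9823e+6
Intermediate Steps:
Q(r) = -4 + 5*r (Q(r) = -4 + (4*r + r) = -4 + 5*r)
y(F) = 8 - 1/(2*F) (y(F) = 8 - 1/(F + F) = 8 - 1/(2*F))
((19 + 21)*(Q(5) + 14) + y(7))² = ((19 + 21)*((-4 + 5*5) + 14) + (8 - ½/7))² = (40*((-4 + 25) + 14) + (8 - ½*⅐))² = (40*(21 + 14) + (8 - 1/14))² = (40*35 + 111/14)² = (1400 + 111/14)² = (19711/14)² = 388523521/196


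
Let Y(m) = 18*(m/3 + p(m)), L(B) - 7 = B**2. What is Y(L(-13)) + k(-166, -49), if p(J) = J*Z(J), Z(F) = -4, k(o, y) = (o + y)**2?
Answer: 34609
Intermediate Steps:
p(J) = -4*J (p(J) = J*(-4) = -4*J)
L(B) = 7 + B**2
Y(m) = -66*m (Y(m) = 18*(m/3 - 4*m) = 18*(-11*m/3) = -66*m)
Y(L(-13)) + k(-166, -49) = -66*(7 + (-13)**2) + (-166 - 49)**2 = -66*(7 + 169) + (-215)**2 = -66*176 + 46225 = -11616 + 46225 = 34609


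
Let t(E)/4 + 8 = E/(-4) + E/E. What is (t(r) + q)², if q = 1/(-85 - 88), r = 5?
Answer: 32604100/29929 ≈ 1089.4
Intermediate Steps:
t(E) = -28 - E (t(E) = -32 + 4*(E/(-4) + E/E) = -32 + 4*(E*(-¼) + 1) = -32 + 4*(-E/4 + 1) = -32 + 4*(1 - E/4) = -32 + (4 - E) = -28 - E)
q = -1/173 (q = 1/(-173) = -1/173 ≈ -0.0057803)
(t(r) + q)² = ((-28 - 1*5) - 1/173)² = ((-28 - 5) - 1/173)² = (-33 - 1/173)² = (-5710/173)² = 32604100/29929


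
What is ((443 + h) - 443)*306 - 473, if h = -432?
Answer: -132665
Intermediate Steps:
((443 + h) - 443)*306 - 473 = ((443 - 432) - 443)*306 - 473 = (11 - 443)*306 - 473 = -432*306 - 473 = -132192 - 473 = -132665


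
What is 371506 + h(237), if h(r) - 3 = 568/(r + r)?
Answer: 88047917/237 ≈ 3.7151e+5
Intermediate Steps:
h(r) = 3 + 284/r (h(r) = 3 + 568/(r + r) = 3 + 568/((2*r)) = 3 + 568*(1/(2*r)) = 3 + 284/r)
371506 + h(237) = 371506 + (3 + 284/237) = 371506 + 995/237 = 88047917/237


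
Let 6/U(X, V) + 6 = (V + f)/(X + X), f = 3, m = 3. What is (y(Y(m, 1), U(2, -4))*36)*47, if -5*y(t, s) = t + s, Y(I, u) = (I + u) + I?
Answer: -255492/125 ≈ -2043.9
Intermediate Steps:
Y(I, u) = u + 2*I
U(X, V) = 6/(-6 + (3 + V)/(2*X)) (U(X, V) = 6/(-6 + (V + 3)/(X + X)) = 6/(-6 + (3 + V)/((2*X))) = 6/(-6 + (3 + V)*(1/(2*X))) = 6/(-6 + (3 + V)/(2*X)))
y(t, s) = -s/5 - t/5 (y(t, s) = -(t + s)/5 = -(s + t)/5 = -s/5 - t/5)
(y(Y(m, 1), U(2, -4))*36)*47 = ((-12*2/(5*(3 - 4 - 12*2)) - (1 + 2*3)/5)*36)*47 = ((-12*2/(5*(3 - 4 - 24)) - (1 + 6)/5)*36)*47 = ((-12*2/(5*(-25)) - 1/5*7)*36)*47 = ((-12*2*(-1)/(5*25) - 7/5)*36)*47 = ((-1/5*(-24/25) - 7/5)*36)*47 = ((24/125 - 7/5)*36)*47 = -151/125*36*47 = -5436/125*47 = -255492/125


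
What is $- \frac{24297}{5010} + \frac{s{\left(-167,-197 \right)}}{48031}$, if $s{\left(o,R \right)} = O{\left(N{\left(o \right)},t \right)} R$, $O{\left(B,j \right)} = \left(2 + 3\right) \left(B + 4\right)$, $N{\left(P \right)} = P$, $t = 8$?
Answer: $- \frac{120876219}{80211770} \approx -1.507$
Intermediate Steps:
$O{\left(B,j \right)} = 20 + 5 B$ ($O{\left(B,j \right)} = 5 \left(4 + B\right) = 20 + 5 B$)
$s{\left(o,R \right)} = R \left(20 + 5 o\right)$ ($s{\left(o,R \right)} = \left(20 + 5 o\right) R = R \left(20 + 5 o\right)$)
$- \frac{24297}{5010} + \frac{s{\left(-167,-197 \right)}}{48031} = - \frac{24297}{5010} + \frac{5 \left(-197\right) \left(4 - 167\right)}{48031} = \left(-24297\right) \frac{1}{5010} + 5 \left(-197\right) \left(-163\right) \frac{1}{48031} = - \frac{8099}{1670} + 160555 \cdot \frac{1}{48031} = - \frac{8099}{1670} + \frac{160555}{48031} = - \frac{120876219}{80211770}$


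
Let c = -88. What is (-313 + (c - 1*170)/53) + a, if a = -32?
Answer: -18543/53 ≈ -349.87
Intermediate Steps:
(-313 + (c - 1*170)/53) + a = (-313 + (-88 - 1*170)/53) - 32 = (-313 + (-88 - 170)*(1/53)) - 32 = (-313 - 258*1/53) - 32 = (-313 - 258/53) - 32 = -16847/53 - 32 = -18543/53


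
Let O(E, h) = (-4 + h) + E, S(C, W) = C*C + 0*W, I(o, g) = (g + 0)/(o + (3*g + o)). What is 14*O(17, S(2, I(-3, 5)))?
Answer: 238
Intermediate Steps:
I(o, g) = g/(2*o + 3*g) (I(o, g) = g/(o + (o + 3*g)) = g/(2*o + 3*g))
S(C, W) = C**2 (S(C, W) = C**2 + 0 = C**2)
O(E, h) = -4 + E + h
14*O(17, S(2, I(-3, 5))) = 14*(-4 + 17 + 2**2) = 14*(-4 + 17 + 4) = 14*17 = 238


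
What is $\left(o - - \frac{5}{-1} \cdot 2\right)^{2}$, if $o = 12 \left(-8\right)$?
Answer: $11236$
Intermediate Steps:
$o = -96$
$\left(o - - \frac{5}{-1} \cdot 2\right)^{2} = \left(-96 - - \frac{5}{-1} \cdot 2\right)^{2} = \left(-96 - \left(-5\right) \left(-1\right) 2\right)^{2} = \left(-96 - 5 \cdot 2\right)^{2} = \left(-96 - 10\right)^{2} = \left(-106\right)^{2} = 11236$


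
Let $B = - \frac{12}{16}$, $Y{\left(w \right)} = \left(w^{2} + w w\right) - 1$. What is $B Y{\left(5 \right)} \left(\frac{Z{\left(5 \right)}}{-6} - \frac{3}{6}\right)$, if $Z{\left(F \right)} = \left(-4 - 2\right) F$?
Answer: $- \frac{1323}{8} \approx -165.38$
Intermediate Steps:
$Z{\left(F \right)} = - 6 F$
$Y{\left(w \right)} = -1 + 2 w^{2}$ ($Y{\left(w \right)} = \left(w^{2} + w^{2}\right) - 1 = 2 w^{2} - 1 = -1 + 2 w^{2}$)
$B = - \frac{3}{4}$ ($B = \left(-12\right) \frac{1}{16} = - \frac{3}{4} \approx -0.75$)
$B Y{\left(5 \right)} \left(\frac{Z{\left(5 \right)}}{-6} - \frac{3}{6}\right) = - \frac{3 \left(-1 + 2 \cdot 5^{2}\right)}{4} \left(\frac{\left(-6\right) 5}{-6} - \frac{3}{6}\right) = - \frac{3 \left(-1 + 2 \cdot 25\right)}{4} \left(\left(-30\right) \left(- \frac{1}{6}\right) - \frac{1}{2}\right) = - \frac{3 \left(-1 + 50\right)}{4} \left(5 - \frac{1}{2}\right) = \left(- \frac{3}{4}\right) 49 \cdot \frac{9}{2} = \left(- \frac{147}{4}\right) \frac{9}{2} = - \frac{1323}{8}$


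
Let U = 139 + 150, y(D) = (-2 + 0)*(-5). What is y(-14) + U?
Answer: 299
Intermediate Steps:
y(D) = 10 (y(D) = -2*(-5) = 10)
U = 289
y(-14) + U = 10 + 289 = 299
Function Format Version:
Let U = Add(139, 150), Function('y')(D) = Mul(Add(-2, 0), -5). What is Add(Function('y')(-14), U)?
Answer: 299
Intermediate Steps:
Function('y')(D) = 10 (Function('y')(D) = Mul(-2, -5) = 10)
U = 289
Add(Function('y')(-14), U) = Add(10, 289) = 299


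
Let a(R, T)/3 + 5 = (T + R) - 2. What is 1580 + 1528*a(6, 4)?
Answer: 15332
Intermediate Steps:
a(R, T) = -21 + 3*R + 3*T (a(R, T) = -15 + 3*((T + R) - 2) = -15 + 3*((R + T) - 2) = -15 + 3*(-2 + R + T) = -15 + (-6 + 3*R + 3*T) = -21 + 3*R + 3*T)
1580 + 1528*a(6, 4) = 1580 + 1528*(-21 + 3*6 + 3*4) = 1580 + 1528*(-21 + 18 + 12) = 1580 + 1528*9 = 1580 + 13752 = 15332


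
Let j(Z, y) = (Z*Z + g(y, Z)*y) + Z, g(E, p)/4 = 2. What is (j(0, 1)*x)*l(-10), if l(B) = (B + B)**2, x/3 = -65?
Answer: -624000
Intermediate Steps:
g(E, p) = 8 (g(E, p) = 4*2 = 8)
j(Z, y) = Z + Z**2 + 8*y (j(Z, y) = (Z*Z + 8*y) + Z = (Z**2 + 8*y) + Z = Z + Z**2 + 8*y)
x = -195 (x = 3*(-65) = -195)
l(B) = 4*B**2 (l(B) = (2*B)**2 = 4*B**2)
(j(0, 1)*x)*l(-10) = ((0 + 0**2 + 8*1)*(-195))*(4*(-10)**2) = ((0 + 0 + 8)*(-195))*(4*100) = (8*(-195))*400 = -1560*400 = -624000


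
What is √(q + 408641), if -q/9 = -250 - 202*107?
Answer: √605417 ≈ 778.09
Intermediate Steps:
q = 196776 (q = -9*(-250 - 202*107) = -9*(-250 - 21614) = -9*(-21864) = 196776)
√(q + 408641) = √(196776 + 408641) = √605417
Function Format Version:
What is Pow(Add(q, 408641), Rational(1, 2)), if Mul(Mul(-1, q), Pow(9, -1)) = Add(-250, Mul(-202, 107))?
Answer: Pow(605417, Rational(1, 2)) ≈ 778.09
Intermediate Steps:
q = 196776 (q = Mul(-9, Add(-250, Mul(-202, 107))) = Mul(-9, Add(-250, -21614)) = Mul(-9, -21864) = 196776)
Pow(Add(q, 408641), Rational(1, 2)) = Pow(Add(196776, 408641), Rational(1, 2)) = Pow(605417, Rational(1, 2))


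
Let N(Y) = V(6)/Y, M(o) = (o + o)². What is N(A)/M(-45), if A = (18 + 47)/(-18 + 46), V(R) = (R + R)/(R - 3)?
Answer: 28/131625 ≈ 0.00021273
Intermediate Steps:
V(R) = 2*R/(-3 + R) (V(R) = (2*R)/(-3 + R) = 2*R/(-3 + R))
M(o) = 4*o² (M(o) = (2*o)² = 4*o²)
A = 65/28 ≈ 2.3214
N(Y) = 4/Y (N(Y) = (2*6/(-3 + 6))/Y = (2*6/3)/Y = (2*6*(⅓))/Y = 4/Y)
N(A)/M(-45) = (4/(65/28))/((4*(-45)²)) = (4*(28/65))/((4*2025)) = (112/65)/8100 = (112/65)*(1/8100) = 28/131625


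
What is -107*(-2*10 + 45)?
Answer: -2675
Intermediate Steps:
-107*(-2*10 + 45) = -107*(-20 + 45) = -107*25 = -2675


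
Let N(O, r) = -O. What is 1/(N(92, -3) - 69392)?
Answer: -1/69484 ≈ -1.4392e-5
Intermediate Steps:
1/(N(92, -3) - 69392) = 1/(-1*92 - 69392) = 1/(-92 - 69392) = 1/(-69484) = -1/69484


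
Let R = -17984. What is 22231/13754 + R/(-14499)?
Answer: 569679205/199419246 ≈ 2.8567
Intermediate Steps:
22231/13754 + R/(-14499) = 22231/13754 - 17984/(-14499) = 22231*(1/13754) - 17984*(-1/14499) = 22231/13754 + 17984/14499 = 569679205/199419246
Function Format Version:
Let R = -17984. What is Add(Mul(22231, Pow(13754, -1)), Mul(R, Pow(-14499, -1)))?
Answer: Rational(569679205, 199419246) ≈ 2.8567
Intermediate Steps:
Add(Mul(22231, Pow(13754, -1)), Mul(R, Pow(-14499, -1))) = Add(Mul(22231, Pow(13754, -1)), Mul(-17984, Pow(-14499, -1))) = Add(Mul(22231, Rational(1, 13754)), Mul(-17984, Rational(-1, 14499))) = Add(Rational(22231, 13754), Rational(17984, 14499)) = Rational(569679205, 199419246)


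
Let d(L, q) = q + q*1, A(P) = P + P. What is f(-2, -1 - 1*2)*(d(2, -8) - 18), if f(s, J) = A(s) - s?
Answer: 68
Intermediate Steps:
A(P) = 2*P
f(s, J) = s (f(s, J) = 2*s - s = s)
d(L, q) = 2*q (d(L, q) = q + q = 2*q)
f(-2, -1 - 1*2)*(d(2, -8) - 18) = -2*(2*(-8) - 18) = -2*(-16 - 18) = -2*(-34) = 68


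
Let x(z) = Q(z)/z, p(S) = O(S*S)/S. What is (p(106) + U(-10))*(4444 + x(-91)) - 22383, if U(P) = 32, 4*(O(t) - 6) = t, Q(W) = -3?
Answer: 2294247831/9646 ≈ 2.3784e+5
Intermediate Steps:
O(t) = 6 + t/4
p(S) = (6 + S²/4)/S (p(S) = (6 + (S*S)/4)/S = (6 + S²/4)/S)
x(z) = -3/z
(p(106) + U(-10))*(4444 + x(-91)) - 22383 = ((6/106 + (¼)*106) + 32)*(4444 - 3/(-91)) - 22383 = ((6*(1/106) + 53/2) + 32)*(4444 - 3*(-1/91)) - 22383 = ((3/53 + 53/2) + 32)*(4444 + 3/91) - 22383 = (2815/106 + 32)*(404407/91) - 22383 = (6207/106)*(404407/91) - 22383 = 2510154249/9646 - 22383 = 2294247831/9646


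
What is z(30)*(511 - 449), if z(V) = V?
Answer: 1860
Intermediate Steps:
z(30)*(511 - 449) = 30*(511 - 449) = 30*62 = 1860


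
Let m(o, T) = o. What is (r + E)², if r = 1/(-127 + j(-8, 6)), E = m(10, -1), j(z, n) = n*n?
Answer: 826281/8281 ≈ 99.780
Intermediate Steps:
j(z, n) = n²
E = 10
r = -1/91 (r = 1/(-127 + 6²) = 1/(-127 + 36) = 1/(-91) = -1/91 ≈ -0.010989)
(r + E)² = (-1/91 + 10)² = (909/91)² = 826281/8281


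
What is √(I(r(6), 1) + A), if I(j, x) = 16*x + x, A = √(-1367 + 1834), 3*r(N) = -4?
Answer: √(17 + √467) ≈ 6.2137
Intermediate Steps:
r(N) = -4/3 (r(N) = (⅓)*(-4) = -4/3)
A = √467 ≈ 21.610
I(j, x) = 17*x
√(I(r(6), 1) + A) = √(17*1 + √467) = √(17 + √467)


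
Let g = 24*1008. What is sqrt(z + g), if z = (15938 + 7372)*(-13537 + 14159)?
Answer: 42*sqrt(8233) ≈ 3810.9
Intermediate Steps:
g = 24192
z = 14498820 (z = 23310*622 = 14498820)
sqrt(z + g) = sqrt(14498820 + 24192) = sqrt(14523012) = 42*sqrt(8233)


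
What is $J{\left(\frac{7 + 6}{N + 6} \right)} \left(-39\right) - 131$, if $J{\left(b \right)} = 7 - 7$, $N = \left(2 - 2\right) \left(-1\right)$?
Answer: $-131$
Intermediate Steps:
$N = 0$ ($N = 0 \left(-1\right) = 0$)
$J{\left(b \right)} = 0$ ($J{\left(b \right)} = 7 - 7 = 0$)
$J{\left(\frac{7 + 6}{N + 6} \right)} \left(-39\right) - 131 = 0 \left(-39\right) - 131 = 0 - 131 = -131$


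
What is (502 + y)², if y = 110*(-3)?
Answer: 29584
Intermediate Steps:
y = -330
(502 + y)² = (502 - 330)² = 172² = 29584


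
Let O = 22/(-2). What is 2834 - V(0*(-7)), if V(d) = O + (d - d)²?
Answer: 2845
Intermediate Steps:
O = -11 (O = 22*(-½) = -11)
V(d) = -11 (V(d) = -11 + (d - d)² = -11 + 0² = -11 + 0 = -11)
2834 - V(0*(-7)) = 2834 - 1*(-11) = 2834 + 11 = 2845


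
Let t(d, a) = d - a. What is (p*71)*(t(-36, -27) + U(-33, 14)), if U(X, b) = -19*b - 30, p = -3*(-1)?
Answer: -64965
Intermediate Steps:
p = 3
U(X, b) = -30 - 19*b
(p*71)*(t(-36, -27) + U(-33, 14)) = (3*71)*((-36 - 1*(-27)) + (-30 - 19*14)) = 213*((-36 + 27) + (-30 - 266)) = 213*(-9 - 296) = 213*(-305) = -64965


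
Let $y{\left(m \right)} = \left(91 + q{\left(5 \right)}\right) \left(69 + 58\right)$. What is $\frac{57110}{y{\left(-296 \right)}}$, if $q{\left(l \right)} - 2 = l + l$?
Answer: $\frac{57110}{13081} \approx 4.3659$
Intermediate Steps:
$q{\left(l \right)} = 2 + 2 l$ ($q{\left(l \right)} = 2 + \left(l + l\right) = 2 + 2 l$)
$y{\left(m \right)} = 13081$ ($y{\left(m \right)} = \left(91 + \left(2 + 2 \cdot 5\right)\right) \left(69 + 58\right) = \left(91 + \left(2 + 10\right)\right) 127 = \left(91 + 12\right) 127 = 103 \cdot 127 = 13081$)
$\frac{57110}{y{\left(-296 \right)}} = \frac{57110}{13081}$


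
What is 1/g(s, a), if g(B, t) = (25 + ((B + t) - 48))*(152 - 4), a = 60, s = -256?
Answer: -1/32412 ≈ -3.0853e-5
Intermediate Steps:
g(B, t) = -3404 + 148*B + 148*t (g(B, t) = (25 + (-48 + B + t))*148 = (-23 + B + t)*148 = -3404 + 148*B + 148*t)
1/g(s, a) = 1/(-3404 + 148*(-256) + 148*60) = 1/(-3404 - 37888 + 8880) = 1/(-32412) = -1/32412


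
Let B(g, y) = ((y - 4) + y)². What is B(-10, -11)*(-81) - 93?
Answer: -54849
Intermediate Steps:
B(g, y) = (-4 + 2*y)² (B(g, y) = ((-4 + y) + y)² = (-4 + 2*y)²)
B(-10, -11)*(-81) - 93 = (4*(-2 - 11)²)*(-81) - 93 = (4*(-13)²)*(-81) - 93 = (4*169)*(-81) - 93 = 676*(-81) - 93 = -54756 - 93 = -54849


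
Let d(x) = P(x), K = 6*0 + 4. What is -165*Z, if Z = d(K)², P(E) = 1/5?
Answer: -33/5 ≈ -6.6000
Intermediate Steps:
P(E) = ⅕ (P(E) = 1*(⅕) = ⅕)
K = 4 (K = 0 + 4 = 4)
d(x) = ⅕
Z = 1/25 (Z = (⅕)² = 1/25 ≈ 0.040000)
-165*Z = -165*1/25 = -33/5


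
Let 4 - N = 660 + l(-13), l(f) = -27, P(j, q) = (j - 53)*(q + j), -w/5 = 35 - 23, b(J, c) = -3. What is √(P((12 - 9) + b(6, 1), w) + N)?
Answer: √2551 ≈ 50.507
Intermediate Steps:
w = -60 (w = -5*(35 - 23) = -5*12 = -60)
P(j, q) = (-53 + j)*(j + q)
N = -629 (N = 4 - (660 - 27) = 4 - 1*633 = 4 - 633 = -629)
√(P((12 - 9) + b(6, 1), w) + N) = √((((12 - 9) - 3)² - 53*((12 - 9) - 3) - 53*(-60) + ((12 - 9) - 3)*(-60)) - 629) = √(((3 - 3)² - 53*(3 - 3) + 3180 + (3 - 3)*(-60)) - 629) = √((0² - 53*0 + 3180 + 0*(-60)) - 629) = √((0 + 0 + 3180 + 0) - 629) = √(3180 - 629) = √2551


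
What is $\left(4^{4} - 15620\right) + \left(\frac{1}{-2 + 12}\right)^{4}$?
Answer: $- \frac{153639999}{10000} \approx -15364.0$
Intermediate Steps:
$\left(4^{4} - 15620\right) + \left(\frac{1}{-2 + 12}\right)^{4} = \left(256 - 15620\right) + \left(\frac{1}{10}\right)^{4} = -15364 + \left(\frac{1}{10}\right)^{4} = -15364 + \frac{1}{10000} = - \frac{153639999}{10000}$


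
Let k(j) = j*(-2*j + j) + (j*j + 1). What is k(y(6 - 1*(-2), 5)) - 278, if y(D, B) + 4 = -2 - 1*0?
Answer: -277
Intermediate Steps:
y(D, B) = -6 (y(D, B) = -4 + (-2 - 1*0) = -4 + (-2 + 0) = -4 - 2 = -6)
k(j) = 1 (k(j) = j*(-j) + (j² + 1) = -j² + (1 + j²) = 1)
k(y(6 - 1*(-2), 5)) - 278 = 1 - 278 = -277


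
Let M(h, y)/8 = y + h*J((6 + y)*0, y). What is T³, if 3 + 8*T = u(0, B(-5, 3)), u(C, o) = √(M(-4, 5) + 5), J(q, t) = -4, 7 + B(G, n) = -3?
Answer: -99/32 + 25*√173/64 ≈ 2.0441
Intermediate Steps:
B(G, n) = -10 (B(G, n) = -7 - 3 = -10)
M(h, y) = -32*h + 8*y (M(h, y) = 8*(y + h*(-4)) = 8*(y - 4*h) = -32*h + 8*y)
u(C, o) = √173 (u(C, o) = √((-32*(-4) + 8*5) + 5) = √((128 + 40) + 5) = √(168 + 5) = √173)
T = -3/8 + √173/8 ≈ 1.2691
T³ = (-3/8 + √173/8)³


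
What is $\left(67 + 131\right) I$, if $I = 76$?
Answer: $15048$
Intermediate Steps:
$\left(67 + 131\right) I = \left(67 + 131\right) 76 = 198 \cdot 76 = 15048$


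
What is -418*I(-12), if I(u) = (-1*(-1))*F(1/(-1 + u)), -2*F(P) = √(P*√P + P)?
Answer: 209*√(-13 - I*√13)/13 ≈ 7.9637 - 58.511*I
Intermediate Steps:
F(P) = -√(P + P^(3/2))/2 (F(P) = -√(P*√P + P)/2 = -√(P^(3/2) + P)/2 = -√(P + P^(3/2))/2)
I(u) = -√((1/(-1 + u))^(3/2) + 1/(-1 + u))/2 (I(u) = (-1*(-1))*(-√(1/(-1 + u) + (1/(-1 + u))^(3/2))/2) = 1*(-√((1/(-1 + u))^(3/2) + 1/(-1 + u))/2) = -√((1/(-1 + u))^(3/2) + 1/(-1 + u))/2)
-418*I(-12) = -(-209)*√((1 + (1/(-1 - 12))^(3/2)*(-1 - 12))/(-1 - 12)) = -(-209)*√((1 + (1/(-13))^(3/2)*(-13))/(-13)) = -(-209)*√(-(1 + (-1/13)^(3/2)*(-13))/13) = -(-209)*√(-(1 - I*√13/169*(-13))/13) = -(-209)*√(-(1 + I*√13/13)/13) = -(-209)*√(-1/13 - I*√13/169) = 209*√(-1/13 - I*√13/169)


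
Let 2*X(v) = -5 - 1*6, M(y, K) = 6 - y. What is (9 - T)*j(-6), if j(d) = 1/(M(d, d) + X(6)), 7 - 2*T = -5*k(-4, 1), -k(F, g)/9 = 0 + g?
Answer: 56/13 ≈ 4.3077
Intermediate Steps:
k(F, g) = -9*g (k(F, g) = -9*(0 + g) = -9*g)
X(v) = -11/2 (X(v) = (-5 - 1*6)/2 = (-5 - 6)/2 = (1/2)*(-11) = -11/2)
T = -19 (T = 7/2 - (-5)*(-9*1)/2 = 7/2 - (-5)*(-9)/2 = 7/2 - 1/2*45 = 7/2 - 45/2 = -19)
j(d) = 1/(1/2 - d) (j(d) = 1/((6 - d) - 11/2) = 1/(1/2 - d))
(9 - T)*j(-6) = (9 - 1*(-19))*(-2/(-1 + 2*(-6))) = (9 + 19)*(-2/(-1 - 12)) = 28*(-2/(-13)) = 28*(-2*(-1/13)) = 28*(2/13) = 56/13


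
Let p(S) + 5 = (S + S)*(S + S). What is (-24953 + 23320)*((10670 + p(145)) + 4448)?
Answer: -162014829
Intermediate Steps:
p(S) = -5 + 4*S**2 (p(S) = -5 + (S + S)*(S + S) = -5 + (2*S)*(2*S) = -5 + 4*S**2)
(-24953 + 23320)*((10670 + p(145)) + 4448) = (-24953 + 23320)*((10670 + (-5 + 4*145**2)) + 4448) = -1633*((10670 + (-5 + 4*21025)) + 4448) = -1633*((10670 + (-5 + 84100)) + 4448) = -1633*((10670 + 84095) + 4448) = -1633*(94765 + 4448) = -1633*99213 = -162014829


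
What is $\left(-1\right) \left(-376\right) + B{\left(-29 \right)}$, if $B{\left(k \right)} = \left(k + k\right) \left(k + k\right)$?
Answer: $3740$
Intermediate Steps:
$B{\left(k \right)} = 4 k^{2}$ ($B{\left(k \right)} = 2 k 2 k = 4 k^{2}$)
$\left(-1\right) \left(-376\right) + B{\left(-29 \right)} = \left(-1\right) \left(-376\right) + 4 \left(-29\right)^{2} = 376 + 4 \cdot 841 = 376 + 3364 = 3740$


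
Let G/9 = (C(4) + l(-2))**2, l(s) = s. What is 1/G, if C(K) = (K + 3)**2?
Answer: 1/19881 ≈ 5.0299e-5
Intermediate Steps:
C(K) = (3 + K)**2
G = 19881 (G = 9*((3 + 4)**2 - 2)**2 = 9*(7**2 - 2)**2 = 9*(49 - 2)**2 = 9*47**2 = 9*2209 = 19881)
1/G = 1/19881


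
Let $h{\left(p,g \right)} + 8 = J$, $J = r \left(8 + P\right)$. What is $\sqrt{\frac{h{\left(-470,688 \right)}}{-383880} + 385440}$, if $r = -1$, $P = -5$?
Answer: $\frac{11 \sqrt{117355214967270}}{191940} \approx 620.84$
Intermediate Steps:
$J = -3$ ($J = - (8 - 5) = \left(-1\right) 3 = -3$)
$h{\left(p,g \right)} = -11$ ($h{\left(p,g \right)} = -8 - 3 = -11$)
$\sqrt{\frac{h{\left(-470,688 \right)}}{-383880} + 385440} = \sqrt{- \frac{11}{-383880} + 385440} = \sqrt{\left(-11\right) \left(- \frac{1}{383880}\right) + 385440} = \sqrt{\frac{11}{383880} + 385440} = \sqrt{\frac{147962707211}{383880}} = \frac{11 \sqrt{117355214967270}}{191940}$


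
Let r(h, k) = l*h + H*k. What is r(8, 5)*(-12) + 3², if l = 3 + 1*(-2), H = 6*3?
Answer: -1167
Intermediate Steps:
H = 18
l = 1 (l = 3 - 2 = 1)
r(h, k) = h + 18*k (r(h, k) = 1*h + 18*k = h + 18*k)
r(8, 5)*(-12) + 3² = (8 + 18*5)*(-12) + 3² = (8 + 90)*(-12) + 9 = 98*(-12) + 9 = -1176 + 9 = -1167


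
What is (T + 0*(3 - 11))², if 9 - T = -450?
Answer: 210681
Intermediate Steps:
T = 459 (T = 9 - 1*(-450) = 9 + 450 = 459)
(T + 0*(3 - 11))² = (459 + 0*(3 - 11))² = (459 + 0*(-8))² = (459 + 0)² = 459² = 210681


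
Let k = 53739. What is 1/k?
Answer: 1/53739 ≈ 1.8608e-5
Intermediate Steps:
1/k = 1/53739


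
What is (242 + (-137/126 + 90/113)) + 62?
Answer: 4324211/14238 ≈ 303.71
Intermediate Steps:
(242 + (-137/126 + 90/113)) + 62 = (242 - 4141/14238) + 62 = 3441455/14238 + 62 = 4324211/14238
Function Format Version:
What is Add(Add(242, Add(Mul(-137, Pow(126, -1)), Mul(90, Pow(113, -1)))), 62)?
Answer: Rational(4324211, 14238) ≈ 303.71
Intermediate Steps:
Add(Add(242, Add(Mul(-137, Pow(126, -1)), Mul(90, Pow(113, -1)))), 62) = Add(Add(242, Add(Mul(-137, Rational(1, 126)), Mul(90, Rational(1, 113)))), 62) = Add(Add(242, Add(Rational(-137, 126), Rational(90, 113))), 62) = Add(Add(242, Rational(-4141, 14238)), 62) = Add(Rational(3441455, 14238), 62) = Rational(4324211, 14238)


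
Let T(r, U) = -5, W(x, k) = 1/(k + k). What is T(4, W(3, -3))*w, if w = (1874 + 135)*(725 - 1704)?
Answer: 9834055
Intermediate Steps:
W(x, k) = 1/(2*k)
w = -1966811 (w = 2009*(-979) = -1966811)
T(4, W(3, -3))*w = -5*(-1966811) = 9834055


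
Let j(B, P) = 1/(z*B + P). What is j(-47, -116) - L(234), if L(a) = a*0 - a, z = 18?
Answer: 225107/962 ≈ 234.00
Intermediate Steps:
L(a) = -a (L(a) = 0 - a = -a)
j(B, P) = 1/(P + 18*B) (j(B, P) = 1/(18*B + P) = 1/(P + 18*B))
j(-47, -116) - L(234) = 1/(-116 + 18*(-47)) - (-1)*234 = 1/(-116 - 846) - 1*(-234) = 1/(-962) + 234 = -1/962 + 234 = 225107/962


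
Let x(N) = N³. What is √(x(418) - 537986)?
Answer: √72496646 ≈ 8514.5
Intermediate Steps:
√(x(418) - 537986) = √(418³ - 537986) = √(73034632 - 537986) = √72496646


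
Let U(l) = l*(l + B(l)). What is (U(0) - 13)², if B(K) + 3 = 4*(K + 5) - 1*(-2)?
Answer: 169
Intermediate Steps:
B(K) = 19 + 4*K (B(K) = -3 + (4*(K + 5) - 1*(-2)) = -3 + (4*(5 + K) + 2) = -3 + ((20 + 4*K) + 2) = -3 + (22 + 4*K) = 19 + 4*K)
U(l) = l*(19 + 5*l) (U(l) = l*(l + (19 + 4*l)) = l*(19 + 5*l))
(U(0) - 13)² = (0*(19 + 5*0) - 13)² = (0*(19 + 0) - 13)² = (0*19 - 13)² = (0 - 13)² = (-13)² = 169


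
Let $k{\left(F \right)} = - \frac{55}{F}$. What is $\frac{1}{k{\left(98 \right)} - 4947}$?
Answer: $- \frac{98}{484861} \approx -0.00020212$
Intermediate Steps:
$\frac{1}{k{\left(98 \right)} - 4947} = \frac{1}{- \frac{55}{98} - 4947} = \frac{1}{- \frac{484861}{98}} = - \frac{98}{484861}$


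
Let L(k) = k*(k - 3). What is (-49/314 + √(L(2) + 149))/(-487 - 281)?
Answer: 49/241152 - 7*√3/768 ≈ -0.015584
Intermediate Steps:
L(k) = k*(-3 + k)
(-49/314 + √(L(2) + 149))/(-487 - 281) = (-49/314 + √(2*(-3 + 2) + 149))/(-487 - 281) = (-49*1/314 + √(2*(-1) + 149))/(-768) = (-49/314 + √(-2 + 149))*(-1/768) = (-49/314 + √147)*(-1/768) = (-49/314 + 7*√3)*(-1/768) = 49/241152 - 7*√3/768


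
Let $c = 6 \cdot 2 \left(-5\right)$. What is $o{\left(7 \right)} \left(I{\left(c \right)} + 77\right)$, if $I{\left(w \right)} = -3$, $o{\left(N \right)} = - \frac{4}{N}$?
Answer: $- \frac{296}{7} \approx -42.286$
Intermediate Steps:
$c = -60$ ($c = 12 \left(-5\right) = -60$)
$o{\left(7 \right)} \left(I{\left(c \right)} + 77\right) = - \frac{4}{7} \left(-3 + 77\right) = \left(-4\right) \frac{1}{7} \cdot 74 = \left(- \frac{4}{7}\right) 74 = - \frac{296}{7}$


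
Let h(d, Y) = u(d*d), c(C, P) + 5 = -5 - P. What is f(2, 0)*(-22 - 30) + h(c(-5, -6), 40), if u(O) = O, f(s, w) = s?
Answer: -88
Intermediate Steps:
c(C, P) = -10 - P (c(C, P) = -5 + (-5 - P) = -10 - P)
h(d, Y) = d**2 (h(d, Y) = d*d = d**2)
f(2, 0)*(-22 - 30) + h(c(-5, -6), 40) = 2*(-22 - 30) + (-10 - 1*(-6))**2 = 2*(-52) + (-10 + 6)**2 = -104 + (-4)**2 = -104 + 16 = -88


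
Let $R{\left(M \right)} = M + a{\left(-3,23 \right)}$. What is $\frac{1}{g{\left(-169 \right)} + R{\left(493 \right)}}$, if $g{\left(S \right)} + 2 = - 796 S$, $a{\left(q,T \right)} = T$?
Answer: $\frac{1}{135038} \approx 7.4053 \cdot 10^{-6}$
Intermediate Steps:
$g{\left(S \right)} = -2 - 796 S$
$R{\left(M \right)} = 23 + M$ ($R{\left(M \right)} = M + 23 = 23 + M$)
$\frac{1}{g{\left(-169 \right)} + R{\left(493 \right)}} = \frac{1}{\left(-2 - -134524\right) + \left(23 + 493\right)} = \frac{1}{\left(-2 + 134524\right) + 516} = \frac{1}{134522 + 516} = \frac{1}{135038}$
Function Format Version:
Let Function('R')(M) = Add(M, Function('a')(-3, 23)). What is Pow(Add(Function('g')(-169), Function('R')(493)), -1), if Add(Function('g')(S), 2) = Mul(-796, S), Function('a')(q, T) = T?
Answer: Rational(1, 135038) ≈ 7.4053e-6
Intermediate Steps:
Function('g')(S) = Add(-2, Mul(-796, S))
Function('R')(M) = Add(23, M) (Function('R')(M) = Add(M, 23) = Add(23, M))
Pow(Add(Function('g')(-169), Function('R')(493)), -1) = Pow(Add(Add(-2, Mul(-796, -169)), Add(23, 493)), -1) = Pow(Add(Add(-2, 134524), 516), -1) = Pow(Add(134522, 516), -1) = Pow(135038, -1) = Rational(1, 135038)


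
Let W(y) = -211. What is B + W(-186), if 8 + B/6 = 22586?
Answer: 135257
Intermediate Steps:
B = 135468 (B = -48 + 6*22586 = -48 + 135516 = 135468)
B + W(-186) = 135468 - 211 = 135257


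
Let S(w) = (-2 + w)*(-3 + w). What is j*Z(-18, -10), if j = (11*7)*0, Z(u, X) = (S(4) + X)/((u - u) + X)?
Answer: 0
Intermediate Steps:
S(w) = (-3 + w)*(-2 + w)
Z(u, X) = (2 + X)/X (Z(u, X) = ((6 + 4**2 - 5*4) + X)/((u - u) + X) = ((6 + 16 - 20) + X)/(0 + X) = (2 + X)/X)
j = 0 (j = 77*0 = 0)
j*Z(-18, -10) = 0*((2 - 10)/(-10)) = 0*(-1/10*(-8)) = 0*(4/5) = 0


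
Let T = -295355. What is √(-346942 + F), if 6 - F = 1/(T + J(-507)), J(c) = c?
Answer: I*√619771589781578/42266 ≈ 589.01*I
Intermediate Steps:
F = 1775173/295862 (F = 6 - 1/(-295355 - 507) = 6 - 1/(-295862) = 6 - 1*(-1/295862) = 6 + 1/295862 = 1775173/295862 ≈ 6.0000)
√(-346942 + F) = √(-346942 + 1775173/295862) = √(-102645178831/295862) = I*√619771589781578/42266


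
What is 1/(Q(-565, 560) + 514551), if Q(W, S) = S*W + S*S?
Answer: 1/511751 ≈ 1.9541e-6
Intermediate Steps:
Q(W, S) = S**2 + S*W (Q(W, S) = S*W + S**2 = S**2 + S*W)
1/(Q(-565, 560) + 514551) = 1/(560*(560 - 565) + 514551) = 1/(560*(-5) + 514551) = 1/(-2800 + 514551) = 1/511751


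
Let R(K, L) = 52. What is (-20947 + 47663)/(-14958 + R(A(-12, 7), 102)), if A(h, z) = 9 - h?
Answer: -13358/7453 ≈ -1.7923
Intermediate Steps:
(-20947 + 47663)/(-14958 + R(A(-12, 7), 102)) = (-20947 + 47663)/(-14958 + 52) = 26716/(-14906) = 26716*(-1/14906) = -13358/7453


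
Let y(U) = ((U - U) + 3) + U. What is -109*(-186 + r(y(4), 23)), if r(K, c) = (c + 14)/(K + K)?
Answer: 279803/14 ≈ 19986.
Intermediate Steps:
y(U) = 3 + U (y(U) = (0 + 3) + U = 3 + U)
r(K, c) = (14 + c)/(2*K) (r(K, c) = (14 + c)/((2*K)) = (14 + c)*(1/(2*K)) = (14 + c)/(2*K))
-109*(-186 + r(y(4), 23)) = -109*(-186 + (14 + 23)/(2*(3 + 4))) = -109*(-186 + (1/2)*37/7) = -109*(-186 + (1/2)*(1/7)*37) = -109*(-186 + 37/14) = -109*(-2567/14) = 279803/14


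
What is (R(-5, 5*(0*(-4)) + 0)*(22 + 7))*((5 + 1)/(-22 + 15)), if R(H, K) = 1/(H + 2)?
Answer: 58/7 ≈ 8.2857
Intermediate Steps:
R(H, K) = 1/(2 + H)
(R(-5, 5*(0*(-4)) + 0)*(22 + 7))*((5 + 1)/(-22 + 15)) = ((22 + 7)/(2 - 5))*((5 + 1)/(-22 + 15)) = (29/(-3))*(6/(-7)) = (-⅓*29)*(6*(-⅐)) = -29/3*(-6/7) = 58/7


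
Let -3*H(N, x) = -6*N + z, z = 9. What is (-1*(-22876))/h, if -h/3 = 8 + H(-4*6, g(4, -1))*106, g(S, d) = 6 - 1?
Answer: 11438/8097 ≈ 1.4126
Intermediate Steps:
g(S, d) = 5
H(N, x) = -3 + 2*N (H(N, x) = -(-6*N + 9)/3 = -(9 - 6*N)/3 = -3 + 2*N)
h = 16194 (h = -3*(8 + (-3 + 2*(-4*6))*106) = -3*(8 + (-3 + 2*(-24))*106) = -3*(8 + (-3 - 48)*106) = -3*(8 - 51*106) = -3*(8 - 5406) = -3*(-5398) = 16194)
(-1*(-22876))/h = -1*(-22876)/16194 = 22876*(1/16194) = 11438/8097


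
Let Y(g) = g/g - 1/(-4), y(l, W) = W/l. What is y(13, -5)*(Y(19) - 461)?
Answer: 9195/52 ≈ 176.83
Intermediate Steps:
Y(g) = 5/4 (Y(g) = 1 - 1*(-¼) = 1 + ¼ = 5/4)
y(13, -5)*(Y(19) - 461) = (-5/13)*(5/4 - 461) = -5*1/13*(-1839/4) = -5/13*(-1839/4) = 9195/52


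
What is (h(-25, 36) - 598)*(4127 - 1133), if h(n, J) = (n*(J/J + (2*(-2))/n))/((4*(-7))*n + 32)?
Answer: -218444735/122 ≈ -1.7905e+6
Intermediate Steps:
h(n, J) = n*(1 - 4/n)/(32 - 28*n) (h(n, J) = (n*(1 - 4/n))/(-28*n + 32) = (n*(1 - 4/n))/(32 - 28*n) = n*(1 - 4/n)/(32 - 28*n))
(h(-25, 36) - 598)*(4127 - 1133) = ((4 - 1*(-25))/(4*(-8 + 7*(-25))) - 598)*(4127 - 1133) = ((4 + 25)/(4*(-8 - 175)) - 598)*2994 = ((¼)*29/(-183) - 598)*2994 = ((¼)*(-1/183)*29 - 598)*2994 = (-29/732 - 598)*2994 = -437765/732*2994 = -218444735/122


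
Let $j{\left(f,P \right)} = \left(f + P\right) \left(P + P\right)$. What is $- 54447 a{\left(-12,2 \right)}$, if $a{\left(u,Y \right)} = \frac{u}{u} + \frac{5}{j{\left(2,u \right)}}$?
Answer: $- \frac{889301}{16} \approx -55581.0$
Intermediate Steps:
$j{\left(f,P \right)} = 2 P \left(P + f\right)$ ($j{\left(f,P \right)} = \left(P + f\right) 2 P = 2 P \left(P + f\right)$)
$a{\left(u,Y \right)} = 1 + \frac{5}{2 u \left(2 + u\right)}$ ($a{\left(u,Y \right)} = \frac{u}{u} + \frac{5}{2 u \left(u + 2\right)} = 1 + \frac{5}{2 u \left(2 + u\right)}$)
$- 54447 a{\left(-12,2 \right)} = - 54447 \frac{\frac{5}{2} - 12 \left(2 - 12\right)}{\left(-12\right) \left(2 - 12\right)} = - 54447 \left(- \frac{\frac{5}{2} - -120}{12 \left(-10\right)}\right) = - 54447 \left(\left(- \frac{1}{12}\right) \left(- \frac{1}{10}\right) \left(\frac{5}{2} + 120\right)\right) = - 54447 \left(\left(- \frac{1}{12}\right) \left(- \frac{1}{10}\right) \frac{245}{2}\right) = \left(-54447\right) \frac{49}{48} = - \frac{889301}{16}$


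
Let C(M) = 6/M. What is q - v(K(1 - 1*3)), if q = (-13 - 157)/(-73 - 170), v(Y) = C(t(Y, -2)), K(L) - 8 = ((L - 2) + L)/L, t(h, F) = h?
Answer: 412/2673 ≈ 0.15413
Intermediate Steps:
K(L) = 8 + (-2 + 2*L)/L (K(L) = 8 + ((L - 2) + L)/L = 8 + ((-2 + L) + L)/L = 8 + (-2 + 2*L)/L)
v(Y) = 6/Y
q = 170/243 (q = -170/(-243) = -170*(-1/243) = 170/243 ≈ 0.69959)
q - v(K(1 - 1*3)) = 170/243 - 6/(10 - 2/(1 - 1*3)) = 170/243 - 6/(10 - 2/(1 - 3)) = 170/243 - 6/(10 - 2/(-2)) = 170/243 - 6/(10 - 2*(-1/2)) = 170/243 - 6/(10 + 1) = 170/243 - 6/11 = 412/2673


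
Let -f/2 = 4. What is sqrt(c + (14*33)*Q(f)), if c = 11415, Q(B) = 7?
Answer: sqrt(14649) ≈ 121.03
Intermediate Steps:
f = -8 (f = -2*4 = -8)
sqrt(c + (14*33)*Q(f)) = sqrt(11415 + (14*33)*7) = sqrt(11415 + 462*7) = sqrt(11415 + 3234) = sqrt(14649)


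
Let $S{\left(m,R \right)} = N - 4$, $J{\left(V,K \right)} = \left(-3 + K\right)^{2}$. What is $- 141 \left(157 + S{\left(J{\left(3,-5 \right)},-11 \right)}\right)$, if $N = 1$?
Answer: $-21714$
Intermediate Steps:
$S{\left(m,R \right)} = -3$ ($S{\left(m,R \right)} = 1 - 4 = -3$)
$- 141 \left(157 + S{\left(J{\left(3,-5 \right)},-11 \right)}\right) = - 141 \left(157 - 3\right) = \left(-141\right) 154 = -21714$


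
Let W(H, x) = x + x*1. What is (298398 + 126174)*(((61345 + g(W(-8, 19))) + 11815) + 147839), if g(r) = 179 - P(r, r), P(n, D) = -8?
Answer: 93909382392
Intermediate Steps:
W(H, x) = 2*x (W(H, x) = x + x = 2*x)
g(r) = 187 (g(r) = 179 - 1*(-8) = 179 + 8 = 187)
(298398 + 126174)*(((61345 + g(W(-8, 19))) + 11815) + 147839) = (298398 + 126174)*(((61345 + 187) + 11815) + 147839) = 424572*((61532 + 11815) + 147839) = 424572*(73347 + 147839) = 424572*221186 = 93909382392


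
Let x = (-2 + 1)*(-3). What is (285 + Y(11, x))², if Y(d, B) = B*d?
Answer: 101124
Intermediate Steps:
x = 3 (x = -1*(-3) = 3)
(285 + Y(11, x))² = (285 + 3*11)² = (285 + 33)² = 318² = 101124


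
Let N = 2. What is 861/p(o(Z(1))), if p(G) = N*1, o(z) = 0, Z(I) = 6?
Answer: 861/2 ≈ 430.50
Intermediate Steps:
p(G) = 2 (p(G) = 2*1 = 2)
861/p(o(Z(1))) = 861/2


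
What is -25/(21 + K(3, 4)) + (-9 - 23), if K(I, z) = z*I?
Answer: -1081/33 ≈ -32.758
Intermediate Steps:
K(I, z) = I*z
-25/(21 + K(3, 4)) + (-9 - 23) = -25/(21 + 3*4) + (-9 - 23) = -25/(21 + 12) - 32 = -25/33 - 32 = -1081/33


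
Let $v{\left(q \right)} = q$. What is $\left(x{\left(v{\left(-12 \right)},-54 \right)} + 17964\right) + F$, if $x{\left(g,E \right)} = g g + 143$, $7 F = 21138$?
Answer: $\frac{148895}{7} \approx 21271.0$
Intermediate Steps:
$F = \frac{21138}{7}$ ($F = \frac{1}{7} \cdot 21138 = \frac{21138}{7} \approx 3019.7$)
$x{\left(g,E \right)} = 143 + g^{2}$ ($x{\left(g,E \right)} = g^{2} + 143 = 143 + g^{2}$)
$\left(x{\left(v{\left(-12 \right)},-54 \right)} + 17964\right) + F = \left(\left(143 + \left(-12\right)^{2}\right) + 17964\right) + \frac{21138}{7} = \left(\left(143 + 144\right) + 17964\right) + \frac{21138}{7} = \left(287 + 17964\right) + \frac{21138}{7} = 18251 + \frac{21138}{7} = \frac{148895}{7}$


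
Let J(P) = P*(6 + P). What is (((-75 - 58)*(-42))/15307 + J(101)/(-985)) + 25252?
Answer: 380574458001/15077395 ≈ 25241.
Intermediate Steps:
(((-75 - 58)*(-42))/15307 + J(101)/(-985)) + 25252 = (((-75 - 58)*(-42))/15307 + (101*(6 + 101))/(-985)) + 25252 = (-133*(-42)*(1/15307) + (101*107)*(-1/985)) + 25252 = (5586*(1/15307) + 10807*(-1/985)) + 25252 = (5586/15307 - 10807/985) + 25252 = -159920539/15077395 + 25252 = 380574458001/15077395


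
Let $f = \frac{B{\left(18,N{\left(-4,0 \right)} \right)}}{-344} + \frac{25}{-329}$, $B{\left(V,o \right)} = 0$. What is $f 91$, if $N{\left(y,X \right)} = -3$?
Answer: $- \frac{325}{47} \approx -6.9149$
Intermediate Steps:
$f = - \frac{25}{329}$ ($f = \frac{0}{-344} + \frac{25}{-329} = 0 \left(- \frac{1}{344}\right) + 25 \left(- \frac{1}{329}\right) = 0 - \frac{25}{329} = - \frac{25}{329} \approx -0.075988$)
$f 91 = \left(- \frac{25}{329}\right) 91 = - \frac{325}{47}$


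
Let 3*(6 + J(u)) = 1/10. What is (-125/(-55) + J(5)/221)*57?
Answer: 3111839/24310 ≈ 128.01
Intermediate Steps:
J(u) = -179/30 (J(u) = -6 + (⅓)/10 = -6 + (⅓)*(⅒) = -6 + 1/30 = -179/30)
(-125/(-55) + J(5)/221)*57 = (-125/(-55) - 179/30/221)*57 = (-125*(-1/55) - 179/30*1/221)*57 = (25/11 - 179/6630)*57 = (163781/72930)*57 = 3111839/24310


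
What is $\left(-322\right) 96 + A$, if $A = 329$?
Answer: $-30583$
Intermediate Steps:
$\left(-322\right) 96 + A = \left(-322\right) 96 + 329 = -30912 + 329 = -30583$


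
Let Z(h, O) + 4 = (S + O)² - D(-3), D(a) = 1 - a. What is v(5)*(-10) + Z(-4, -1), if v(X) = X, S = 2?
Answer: -57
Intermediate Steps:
Z(h, O) = -8 + (2 + O)² (Z(h, O) = -4 + ((2 + O)² - (1 - 1*(-3))) = -4 + ((2 + O)² - (1 + 3)) = -4 + ((2 + O)² - 1*4) = -4 + ((2 + O)² - 4) = -4 + (-4 + (2 + O)²) = -8 + (2 + O)²)
v(5)*(-10) + Z(-4, -1) = 5*(-10) + (-8 + (2 - 1)²) = -50 + (-8 + 1²) = -50 + (-8 + 1) = -50 - 7 = -57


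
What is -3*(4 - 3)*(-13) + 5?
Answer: 44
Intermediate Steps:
-3*(4 - 3)*(-13) + 5 = -3*1*(-13) + 5 = -3*(-13) + 5 = 39 + 5 = 44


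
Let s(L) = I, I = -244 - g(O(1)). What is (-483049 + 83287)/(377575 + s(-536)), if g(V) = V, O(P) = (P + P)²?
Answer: -399762/377327 ≈ -1.0595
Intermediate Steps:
O(P) = 4*P² (O(P) = (2*P)² = 4*P²)
I = -248 (I = -244 - 4*1² = -244 - 4 = -248)
s(L) = -248
(-483049 + 83287)/(377575 + s(-536)) = (-483049 + 83287)/(377575 - 248) = -399762/377327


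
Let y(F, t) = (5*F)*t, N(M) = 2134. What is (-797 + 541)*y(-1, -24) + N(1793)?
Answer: -28586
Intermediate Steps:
y(F, t) = 5*F*t
(-797 + 541)*y(-1, -24) + N(1793) = (-797 + 541)*(5*(-1)*(-24)) + 2134 = -256*120 + 2134 = -30720 + 2134 = -28586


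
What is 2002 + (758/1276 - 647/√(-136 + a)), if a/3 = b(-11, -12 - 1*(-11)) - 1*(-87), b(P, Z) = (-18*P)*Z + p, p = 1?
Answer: 1277655/638 + 647*I*√466/466 ≈ 2002.6 + 29.972*I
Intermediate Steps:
b(P, Z) = 1 - 18*P*Z (b(P, Z) = (-18*P)*Z + 1 = -18*P*Z + 1 = 1 - 18*P*Z)
a = -330 (a = 3*((1 - 18*(-11)*(-12 - 1*(-11))) - 1*(-87)) = 3*((1 - 18*(-11)*(-12 + 11)) + 87) = 3*((1 - 18*(-11)*(-1)) + 87) = 3*((1 - 198) + 87) = 3*(-197 + 87) = 3*(-110) = -330)
2002 + (758/1276 - 647/√(-136 + a)) = 2002 + (758/1276 - 647/√(-136 - 330)) = 2002 + (758*(1/1276) - 647*(-I*√466/466)) = 2002 + (379/638 - 647*(-I*√466/466)) = 2002 + (379/638 - (-647)*I*√466/466) = 2002 + (379/638 + 647*I*√466/466) = 1277655/638 + 647*I*√466/466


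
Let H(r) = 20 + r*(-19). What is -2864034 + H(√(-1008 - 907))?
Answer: -2864014 - 19*I*√1915 ≈ -2.864e+6 - 831.45*I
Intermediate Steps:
H(r) = 20 - 19*r
-2864034 + H(√(-1008 - 907)) = -2864034 + (20 - 19*√(-1008 - 907)) = -2864034 + (20 - 19*I*√1915) = -2864014 - 19*I*√1915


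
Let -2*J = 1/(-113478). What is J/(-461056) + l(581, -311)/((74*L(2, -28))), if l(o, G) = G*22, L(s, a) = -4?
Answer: 89492868689627/3871658744832 ≈ 23.115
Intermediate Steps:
l(o, G) = 22*G
J = 1/226956 (J = -½/(-113478) = -½*(-1/113478) = 1/226956 ≈ 4.4061e-6)
J/(-461056) + l(581, -311)/((74*L(2, -28))) = (1/226956)/(-461056) + (22*(-311))/((74*(-4))) = (1/226956)*(-1/461056) - 6842/(-296) = -1/104639425536 - 6842*(-1/296) = -1/104639425536 + 3421/148 = 89492868689627/3871658744832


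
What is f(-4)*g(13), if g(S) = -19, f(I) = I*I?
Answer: -304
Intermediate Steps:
f(I) = I²
f(-4)*g(13) = (-4)²*(-19) = 16*(-19) = -304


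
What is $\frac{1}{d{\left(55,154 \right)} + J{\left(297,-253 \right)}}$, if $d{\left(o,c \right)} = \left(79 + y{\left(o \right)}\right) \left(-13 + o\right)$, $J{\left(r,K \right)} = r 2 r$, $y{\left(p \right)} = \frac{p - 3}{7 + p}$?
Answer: $\frac{31}{5572908} \approx 5.5626 \cdot 10^{-6}$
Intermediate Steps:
$y{\left(p \right)} = \frac{-3 + p}{7 + p}$
$J{\left(r,K \right)} = 2 r^{2}$ ($J{\left(r,K \right)} = 2 r r = 2 r^{2}$)
$d{\left(o,c \right)} = \left(-13 + o\right) \left(79 + \frac{-3 + o}{7 + o}\right)$ ($d{\left(o,c \right)} = \left(79 + \frac{-3 + o}{7 + o}\right) \left(-13 + o\right) = \left(-13 + o\right) \left(79 + \frac{-3 + o}{7 + o}\right)$)
$\frac{1}{d{\left(55,154 \right)} + J{\left(297,-253 \right)}} = \frac{1}{\frac{10 \left(-715 - 2695 + 8 \cdot 55^{2}\right)}{7 + 55} + 2 \cdot 297^{2}} = \frac{1}{\frac{10 \left(-715 - 2695 + 8 \cdot 3025\right)}{62} + 2 \cdot 88209} = \frac{1}{10 \cdot \frac{1}{62} \left(-715 - 2695 + 24200\right) + 176418} = \frac{1}{10 \cdot \frac{1}{62} \cdot 20790 + 176418} = \frac{1}{\frac{103950}{31} + 176418} = \frac{1}{\frac{5572908}{31}} = \frac{31}{5572908}$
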